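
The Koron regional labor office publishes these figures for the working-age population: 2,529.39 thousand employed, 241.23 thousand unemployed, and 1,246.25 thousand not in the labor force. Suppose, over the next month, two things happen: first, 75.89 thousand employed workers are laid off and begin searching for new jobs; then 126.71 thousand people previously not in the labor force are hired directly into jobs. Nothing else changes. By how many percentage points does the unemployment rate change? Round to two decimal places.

Initially, labor force = 2,529.39 + 241.23 = 2,770.62 thousand, so u = 241.23/2,770.62 = 8.71%.
After the first change, employed falls and unemployed rises by 75.89; labor force unchanged → E = 2,453.50, U = 317.12, labor force = 2,770.62 thousand.
After the second change, employed and labor force both rise by 126.71; unemployed unchanged → E = 2,580.21, U = 317.12, labor force = 2,897.33 thousand.
New unemployment rate = 317.12 / 2,897.33 = 10.95%.
Change = 10.95% − 8.71% = +2.24 percentage points.

The unemployment rate changes by +2.24 percentage points.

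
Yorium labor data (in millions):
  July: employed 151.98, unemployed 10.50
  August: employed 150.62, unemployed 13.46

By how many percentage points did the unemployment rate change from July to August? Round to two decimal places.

July: labor force = 151.98 + 10.50 = 162.48; u = 10.50/162.48 = 6.46%.
August: labor force = 150.62 + 13.46 = 164.08; u = 13.46/164.08 = 8.20%.
Change = 8.20% − 6.46% = +1.74 pp.

The unemployment rate changed by +1.74 percentage points.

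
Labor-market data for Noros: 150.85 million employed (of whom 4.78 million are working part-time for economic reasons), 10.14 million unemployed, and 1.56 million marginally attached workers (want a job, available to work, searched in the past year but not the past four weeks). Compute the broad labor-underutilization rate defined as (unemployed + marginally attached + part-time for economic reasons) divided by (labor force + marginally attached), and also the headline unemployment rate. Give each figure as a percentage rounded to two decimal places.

Broad underutilization rate ≈ 10.14%; headline unemployment rate ≈ 6.30%.

Labor force = 150.85 + 10.14 = 160.99 million.
Numerator = 10.14 + 1.56 + 4.78 = 16.48 million.
Denominator = 160.99 + 1.56 = 162.55 million.
Broad rate = 16.48 / 162.55 = 10.14%.
Headline unemployment rate = 10.14 / 160.99 = 6.30%.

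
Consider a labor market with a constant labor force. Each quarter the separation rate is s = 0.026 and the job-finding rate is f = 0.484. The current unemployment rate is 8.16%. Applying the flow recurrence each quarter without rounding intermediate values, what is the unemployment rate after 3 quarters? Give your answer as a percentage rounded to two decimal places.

With a fixed labor force, u_{t+1} = u_t + s·(1−u_t) − f·u_t = u_t·(1−s−f) + s.
Here 1−s−f = 0.490 and s = 0.026.
u_1 = 0.081600 × 0.490 + 0.026 = 0.065984.
u_2 = 0.065984 × 0.490 + 0.026 = 0.058332.
u_3 = 0.058332 × 0.490 + 0.026 = 0.054583.

Unemployment rate after three quarters ≈ 5.46%.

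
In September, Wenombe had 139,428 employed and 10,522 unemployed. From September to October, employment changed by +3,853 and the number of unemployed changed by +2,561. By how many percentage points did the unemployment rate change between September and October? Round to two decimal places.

September: labor force = 139,428 + 10,522 = 149,950; u = 10,522/149,950 = 7.02%.
October: labor force = 143,281 + 13,083 = 156,364; u = 13,083/156,364 = 8.37%.
Change = 8.37% − 7.02% = +1.35 pp.

The unemployment rate changed by +1.35 percentage points.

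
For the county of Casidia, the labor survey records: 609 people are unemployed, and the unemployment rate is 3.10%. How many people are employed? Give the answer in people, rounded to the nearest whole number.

About 19,036 are employed.

Labor force = U / u = 609 / 0.0310 ≈ 19,645.
Employed = labor force − unemployed = 19,645 − 609 = 19,036.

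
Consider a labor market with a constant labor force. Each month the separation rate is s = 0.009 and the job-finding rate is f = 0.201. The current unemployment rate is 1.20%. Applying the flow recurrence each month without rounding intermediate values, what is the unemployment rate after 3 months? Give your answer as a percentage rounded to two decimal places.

With a fixed labor force, u_{t+1} = u_t + s·(1−u_t) − f·u_t = u_t·(1−s−f) + s.
Here 1−s−f = 0.790 and s = 0.009.
u_1 = 0.012000 × 0.790 + 0.009 = 0.018480.
u_2 = 0.018480 × 0.790 + 0.009 = 0.023599.
u_3 = 0.023599 × 0.790 + 0.009 = 0.027643.

Unemployment rate after three months ≈ 2.76%.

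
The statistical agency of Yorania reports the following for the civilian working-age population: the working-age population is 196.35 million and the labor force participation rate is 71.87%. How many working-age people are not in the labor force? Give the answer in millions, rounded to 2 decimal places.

About 55.23 million are not in the labor force.

Share not in the labor force = 1 − 0.7187 = 0.2813.
Not in labor force = 0.2813 × 196.35 ≈ 55.23 million.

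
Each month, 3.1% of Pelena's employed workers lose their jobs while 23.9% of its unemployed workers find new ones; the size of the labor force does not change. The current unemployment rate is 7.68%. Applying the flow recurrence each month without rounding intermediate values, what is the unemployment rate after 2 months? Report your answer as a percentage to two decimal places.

With a fixed labor force, u_{t+1} = u_t + s·(1−u_t) − f·u_t = u_t·(1−s−f) + s.
Here 1−s−f = 0.730 and s = 0.031.
u_1 = 0.076800 × 0.730 + 0.031 = 0.087064.
u_2 = 0.087064 × 0.730 + 0.031 = 0.094557.

Unemployment rate after two months ≈ 9.46%.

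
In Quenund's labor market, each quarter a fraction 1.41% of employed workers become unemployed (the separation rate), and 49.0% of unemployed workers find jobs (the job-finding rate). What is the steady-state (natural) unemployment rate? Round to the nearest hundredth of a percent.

At steady state the flows balance: s·E = f·U, so U/(E+U) = s/(s+f).
u* = 1.41 / (1.41 + 49.0) = 1.41 / 50.41 = 2.80%.

Steady-state unemployment rate ≈ 2.80%.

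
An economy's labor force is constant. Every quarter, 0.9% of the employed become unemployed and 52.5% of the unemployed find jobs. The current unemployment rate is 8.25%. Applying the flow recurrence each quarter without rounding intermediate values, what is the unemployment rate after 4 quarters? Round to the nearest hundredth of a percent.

Unemployment rate after four quarters ≈ 1.99%.

With a fixed labor force, u_{t+1} = u_t + s·(1−u_t) − f·u_t = u_t·(1−s−f) + s.
Here 1−s−f = 0.466 and s = 0.009.
u_1 = 0.082500 × 0.466 + 0.009 = 0.047445.
u_2 = 0.047445 × 0.466 + 0.009 = 0.031109.
u_3 = 0.031109 × 0.466 + 0.009 = 0.023497.
u_4 = 0.023497 × 0.466 + 0.009 = 0.019950.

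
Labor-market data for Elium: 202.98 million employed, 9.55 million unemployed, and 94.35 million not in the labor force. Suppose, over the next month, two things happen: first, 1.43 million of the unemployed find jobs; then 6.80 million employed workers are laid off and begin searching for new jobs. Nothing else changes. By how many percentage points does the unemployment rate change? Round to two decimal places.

The unemployment rate changes by +2.53 percentage points.

Initially, labor force = 202.98 + 9.55 = 212.53 million, so u = 9.55/212.53 = 4.49%.
After the first change, unemployed falls and employed rises by 1.43; labor force unchanged → E = 204.41, U = 8.12, labor force = 212.53 million.
After the second change, employed falls and unemployed rises by 6.80; labor force unchanged → E = 197.61, U = 14.92, labor force = 212.53 million.
New unemployment rate = 14.92 / 212.53 = 7.02%.
Change = 7.02% − 4.49% = +2.53 percentage points.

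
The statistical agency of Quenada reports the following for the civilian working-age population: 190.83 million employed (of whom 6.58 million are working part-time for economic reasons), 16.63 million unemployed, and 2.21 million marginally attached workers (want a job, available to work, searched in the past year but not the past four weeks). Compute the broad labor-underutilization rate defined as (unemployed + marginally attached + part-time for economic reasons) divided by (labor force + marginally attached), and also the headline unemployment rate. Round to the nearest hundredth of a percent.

Labor force = 190.83 + 16.63 = 207.46 million.
Numerator = 16.63 + 2.21 + 6.58 = 25.42 million.
Denominator = 207.46 + 2.21 = 209.67 million.
Broad rate = 25.42 / 209.67 = 12.12%.
Headline unemployment rate = 16.63 / 207.46 = 8.02%.

Broad underutilization rate ≈ 12.12%; headline unemployment rate ≈ 8.02%.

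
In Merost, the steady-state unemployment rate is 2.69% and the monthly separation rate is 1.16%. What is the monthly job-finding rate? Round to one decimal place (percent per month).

Job-finding rate ≈ 42.0% per month.

From u* = s/(s+f): f = s·(1−u)/u.
f = 1.16 × (1 − 0.0269) / 0.0269 = 1.1288 / 0.0269 ≈ 42.0% per month.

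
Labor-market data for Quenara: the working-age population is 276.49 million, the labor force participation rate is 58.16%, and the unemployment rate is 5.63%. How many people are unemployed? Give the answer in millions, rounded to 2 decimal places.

About 9.05 million are unemployed.

Labor force = 0.5816 × 276.49 = 160.81 million.
Unemployed = 0.0563 × 160.81 ≈ 9.05 million.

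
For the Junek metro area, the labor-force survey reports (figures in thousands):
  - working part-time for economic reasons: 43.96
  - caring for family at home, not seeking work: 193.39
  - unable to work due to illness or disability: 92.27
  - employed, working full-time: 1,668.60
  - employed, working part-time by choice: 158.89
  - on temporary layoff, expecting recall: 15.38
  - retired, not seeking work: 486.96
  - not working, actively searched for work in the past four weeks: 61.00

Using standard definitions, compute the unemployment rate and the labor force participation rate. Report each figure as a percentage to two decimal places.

Unemployment rate ≈ 3.92%; labor force participation rate ≈ 71.60%.

Employed = 43.96 + 1,668.60 + 158.89 = 1,871.45 thousand (anyone who worked, including part-time for economic reasons, counts as employed).
Unemployed = 15.38 + 61.00 = 76.38 thousand (jobless and actively searching, or on temporary layoff).
Labor force = 1,871.45 + 76.38 = 1,947.83 thousand.
Not in labor force = 193.39 + 92.27 + 486.96 = 772.62 thousand (those not working and not actively searching are outside the labor force).
Civilian working-age population = 1,947.83 + 772.62 = 2,720.45 thousand.
Unemployment rate = 76.38 / 1,947.83 = 3.92%.
Labor force participation rate = 1,947.83 / 2,720.45 = 71.60%.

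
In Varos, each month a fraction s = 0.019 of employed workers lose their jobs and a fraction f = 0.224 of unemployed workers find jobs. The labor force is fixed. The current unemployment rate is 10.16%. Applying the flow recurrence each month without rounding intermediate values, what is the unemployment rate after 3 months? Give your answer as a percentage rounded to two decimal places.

Unemployment rate after three months ≈ 8.83%.

With a fixed labor force, u_{t+1} = u_t + s·(1−u_t) − f·u_t = u_t·(1−s−f) + s.
Here 1−s−f = 0.757 and s = 0.019.
u_1 = 0.101600 × 0.757 + 0.019 = 0.095911.
u_2 = 0.095911 × 0.757 + 0.019 = 0.091605.
u_3 = 0.091605 × 0.757 + 0.019 = 0.088345.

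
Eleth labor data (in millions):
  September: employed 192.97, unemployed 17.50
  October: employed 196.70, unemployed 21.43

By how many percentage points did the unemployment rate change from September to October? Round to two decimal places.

September: labor force = 192.97 + 17.50 = 210.47; u = 17.50/210.47 = 8.31%.
October: labor force = 196.70 + 21.43 = 218.13; u = 21.43/218.13 = 9.82%.
Change = 9.82% − 8.31% = +1.51 pp.

The unemployment rate changed by +1.51 percentage points.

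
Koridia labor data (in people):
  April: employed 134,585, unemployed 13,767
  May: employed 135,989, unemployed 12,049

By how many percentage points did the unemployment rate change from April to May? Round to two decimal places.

April: labor force = 134,585 + 13,767 = 148,352; u = 13,767/148,352 = 9.28%.
May: labor force = 135,989 + 12,049 = 148,038; u = 12,049/148,038 = 8.14%.
Change = 8.14% − 9.28% = −1.14 pp.

The unemployment rate changed by −1.14 percentage points.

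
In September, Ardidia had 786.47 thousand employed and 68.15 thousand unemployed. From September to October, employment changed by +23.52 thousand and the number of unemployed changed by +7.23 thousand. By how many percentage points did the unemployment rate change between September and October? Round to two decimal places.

The unemployment rate changed by +0.54 percentage points.

September: labor force = 786.47 + 68.15 = 854.62; u = 68.15/854.62 = 7.97%.
October: labor force = 809.99 + 75.38 = 885.37; u = 75.38/885.37 = 8.51%.
Change = 8.51% − 7.97% = +0.54 pp.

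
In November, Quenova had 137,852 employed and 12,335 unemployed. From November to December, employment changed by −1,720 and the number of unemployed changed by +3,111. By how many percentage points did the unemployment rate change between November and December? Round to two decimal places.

November: labor force = 137,852 + 12,335 = 150,187; u = 12,335/150,187 = 8.21%.
December: labor force = 136,132 + 15,446 = 151,578; u = 15,446/151,578 = 10.19%.
Change = 10.19% − 8.21% = +1.98 pp.

The unemployment rate changed by +1.98 percentage points.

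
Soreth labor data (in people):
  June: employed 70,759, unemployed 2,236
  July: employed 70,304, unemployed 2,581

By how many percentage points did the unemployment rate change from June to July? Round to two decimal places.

The unemployment rate changed by +0.48 percentage points.

June: labor force = 70,759 + 2,236 = 72,995; u = 2,236/72,995 = 3.06%.
July: labor force = 70,304 + 2,581 = 72,885; u = 2,581/72,885 = 3.54%.
Change = 3.54% − 3.06% = +0.48 pp.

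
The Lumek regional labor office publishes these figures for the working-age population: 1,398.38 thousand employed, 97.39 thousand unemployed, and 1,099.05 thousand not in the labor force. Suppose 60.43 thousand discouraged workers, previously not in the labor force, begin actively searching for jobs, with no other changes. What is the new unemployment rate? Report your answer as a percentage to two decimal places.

Initially, labor force = 1,398.38 + 97.39 = 1,495.77 thousand, so u = 97.39/1,495.77 = 6.51%.
After the change, unemployed and labor force both rise by 60.43 → E = 1,398.38, U = 157.82, labor force = 1,556.20 thousand.
New unemployment rate = 157.82 / 1,556.20 = 10.14%.

New unemployment rate ≈ 10.14%.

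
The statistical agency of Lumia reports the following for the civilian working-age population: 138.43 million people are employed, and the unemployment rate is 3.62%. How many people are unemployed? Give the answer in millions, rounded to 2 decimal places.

About 5.20 million are unemployed.

Let U be the number unemployed. The labor force is E + U, and U/(E+U) = 0.0362.
So U = 0.0362 × 138.43 / (1 − 0.0362) = 5.0112 / 0.9638 ≈ 5.20 million.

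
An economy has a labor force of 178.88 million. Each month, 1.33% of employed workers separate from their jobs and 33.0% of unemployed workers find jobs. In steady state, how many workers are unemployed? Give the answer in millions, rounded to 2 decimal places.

About 6.93 million are unemployed in steady state.

Steady-state unemployment rate u* = s/(s+f) = 1.33/(1.33+33.0) = 0.038742.
Unemployed = u* × labor force = 0.038742 × 178.88 ≈ 6.93 million.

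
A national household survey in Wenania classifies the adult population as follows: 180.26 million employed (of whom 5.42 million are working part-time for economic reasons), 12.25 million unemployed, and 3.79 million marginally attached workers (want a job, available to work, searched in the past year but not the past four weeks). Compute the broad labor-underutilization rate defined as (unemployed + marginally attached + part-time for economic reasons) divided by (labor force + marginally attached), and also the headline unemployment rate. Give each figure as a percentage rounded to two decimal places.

Broad underutilization rate ≈ 10.93%; headline unemployment rate ≈ 6.36%.

Labor force = 180.26 + 12.25 = 192.51 million.
Numerator = 12.25 + 3.79 + 5.42 = 21.46 million.
Denominator = 192.51 + 3.79 = 196.30 million.
Broad rate = 21.46 / 196.30 = 10.93%.
Headline unemployment rate = 12.25 / 192.51 = 6.36%.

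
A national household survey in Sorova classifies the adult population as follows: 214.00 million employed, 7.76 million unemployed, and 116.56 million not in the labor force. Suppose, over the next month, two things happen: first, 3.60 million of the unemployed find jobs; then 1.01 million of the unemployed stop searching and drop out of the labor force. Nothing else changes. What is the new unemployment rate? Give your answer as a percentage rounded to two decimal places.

New unemployment rate ≈ 1.43%.

Initially, labor force = 214.00 + 7.76 = 221.76 million, so u = 7.76/221.76 = 3.50%.
After the first change, unemployed falls and employed rises by 3.60; labor force unchanged → E = 217.60, U = 4.16, labor force = 221.76 million.
After the second change, unemployed and labor force both fall by 1.01 → E = 217.60, U = 3.15, labor force = 220.75 million.
New unemployment rate = 3.15 / 220.75 = 1.43%.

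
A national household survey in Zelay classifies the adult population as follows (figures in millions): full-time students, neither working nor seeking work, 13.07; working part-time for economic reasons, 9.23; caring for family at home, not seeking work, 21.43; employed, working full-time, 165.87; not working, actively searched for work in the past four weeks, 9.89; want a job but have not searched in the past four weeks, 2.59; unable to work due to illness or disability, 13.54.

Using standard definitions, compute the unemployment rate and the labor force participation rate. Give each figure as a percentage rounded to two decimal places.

Unemployment rate ≈ 5.35%; labor force participation rate ≈ 78.51%.

Employed = 9.23 + 165.87 = 175.10 million (anyone who worked, including part-time for economic reasons, counts as employed).
Unemployed = 9.89 million.
Labor force = 175.10 + 9.89 = 184.99 million.
Not in labor force = 13.07 + 21.43 + 2.59 + 13.54 = 50.63 million (those not working and not actively searching are outside the labor force — including those who want a job but have given up searching).
Civilian working-age population = 184.99 + 50.63 = 235.62 million.
Unemployment rate = 9.89 / 184.99 = 5.35%.
Labor force participation rate = 184.99 / 235.62 = 78.51%.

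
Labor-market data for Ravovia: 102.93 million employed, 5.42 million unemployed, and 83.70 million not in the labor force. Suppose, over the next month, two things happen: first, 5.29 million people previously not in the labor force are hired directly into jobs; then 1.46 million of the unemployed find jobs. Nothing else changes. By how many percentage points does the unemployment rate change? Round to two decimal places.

The unemployment rate changes by −1.52 percentage points.

Initially, labor force = 102.93 + 5.42 = 108.35 million, so u = 5.42/108.35 = 5.00%.
After the first change, employed and labor force both rise by 5.29; unemployed unchanged → E = 108.22, U = 5.42, labor force = 113.64 million.
After the second change, unemployed falls and employed rises by 1.46; labor force unchanged → E = 109.68, U = 3.96, labor force = 113.64 million.
New unemployment rate = 3.96 / 113.64 = 3.48%.
Change = 3.48% − 5.00% = −1.52 percentage points.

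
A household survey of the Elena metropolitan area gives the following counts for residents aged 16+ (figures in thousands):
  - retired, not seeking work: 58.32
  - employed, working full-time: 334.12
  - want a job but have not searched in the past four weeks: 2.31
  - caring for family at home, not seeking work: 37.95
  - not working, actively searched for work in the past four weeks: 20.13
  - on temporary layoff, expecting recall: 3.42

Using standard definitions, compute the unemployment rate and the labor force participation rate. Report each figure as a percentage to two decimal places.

Unemployment rate ≈ 6.58%; labor force participation rate ≈ 78.39%.

Employed = 334.12 thousand.
Unemployed = 20.13 + 3.42 = 23.55 thousand (jobless and actively searching, or on temporary layoff).
Labor force = 334.12 + 23.55 = 357.67 thousand.
Not in labor force = 58.32 + 2.31 + 37.95 = 98.58 thousand (those not working and not actively searching are outside the labor force — including those who want a job but have given up searching).
Civilian working-age population = 357.67 + 98.58 = 456.25 thousand.
Unemployment rate = 23.55 / 357.67 = 6.58%.
Labor force participation rate = 357.67 / 456.25 = 78.39%.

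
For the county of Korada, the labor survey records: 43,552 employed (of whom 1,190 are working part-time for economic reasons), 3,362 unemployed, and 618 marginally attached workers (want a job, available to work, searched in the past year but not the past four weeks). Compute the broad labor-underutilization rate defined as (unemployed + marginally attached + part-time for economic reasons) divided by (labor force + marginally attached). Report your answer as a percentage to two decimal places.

Labor force = 43,552 + 3,362 = 46,914.
Numerator = 3,362 + 618 + 1,190 = 5,170.
Denominator = 46,914 + 618 = 47,532.
Broad rate = 5,170 / 47,532 = 10.88%.

Broad underutilization rate ≈ 10.88%.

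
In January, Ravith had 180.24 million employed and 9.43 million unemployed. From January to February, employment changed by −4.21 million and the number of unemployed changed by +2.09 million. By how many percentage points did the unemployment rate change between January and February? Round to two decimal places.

The unemployment rate changed by +1.17 percentage points.

January: labor force = 180.24 + 9.43 = 189.67; u = 9.43/189.67 = 4.97%.
February: labor force = 176.03 + 11.52 = 187.55; u = 11.52/187.55 = 6.14%.
Change = 6.14% − 4.97% = +1.17 pp.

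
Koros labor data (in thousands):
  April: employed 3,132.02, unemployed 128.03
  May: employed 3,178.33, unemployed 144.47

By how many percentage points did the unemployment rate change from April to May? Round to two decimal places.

The unemployment rate changed by +0.42 percentage points.

April: labor force = 3,132.02 + 128.03 = 3,260.05; u = 128.03/3,260.05 = 3.93%.
May: labor force = 3,178.33 + 144.47 = 3,322.80; u = 144.47/3,322.80 = 4.35%.
Change = 4.35% − 3.93% = +0.42 pp.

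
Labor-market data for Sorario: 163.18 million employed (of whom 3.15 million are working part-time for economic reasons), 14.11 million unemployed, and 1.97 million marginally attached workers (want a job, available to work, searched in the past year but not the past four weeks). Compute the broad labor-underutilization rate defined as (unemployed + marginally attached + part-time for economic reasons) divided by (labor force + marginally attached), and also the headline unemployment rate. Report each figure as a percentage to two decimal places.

Broad underutilization rate ≈ 10.73%; headline unemployment rate ≈ 7.96%.

Labor force = 163.18 + 14.11 = 177.29 million.
Numerator = 14.11 + 1.97 + 3.15 = 19.23 million.
Denominator = 177.29 + 1.97 = 179.26 million.
Broad rate = 19.23 / 179.26 = 10.73%.
Headline unemployment rate = 14.11 / 177.29 = 7.96%.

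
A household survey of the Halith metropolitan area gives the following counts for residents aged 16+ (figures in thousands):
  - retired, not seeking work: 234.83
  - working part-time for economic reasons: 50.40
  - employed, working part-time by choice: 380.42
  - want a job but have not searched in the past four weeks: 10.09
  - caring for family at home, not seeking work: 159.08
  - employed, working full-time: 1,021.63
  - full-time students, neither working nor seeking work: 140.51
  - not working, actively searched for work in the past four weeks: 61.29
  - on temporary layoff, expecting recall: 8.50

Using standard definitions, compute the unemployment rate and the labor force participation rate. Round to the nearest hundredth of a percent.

Unemployment rate ≈ 4.58%; labor force participation rate ≈ 73.65%.

Employed = 50.40 + 380.42 + 1,021.63 = 1,452.45 thousand (anyone who worked, including part-time for economic reasons, counts as employed).
Unemployed = 61.29 + 8.50 = 69.79 thousand (jobless and actively searching, or on temporary layoff).
Labor force = 1,452.45 + 69.79 = 1,522.24 thousand.
Not in labor force = 234.83 + 10.09 + 159.08 + 140.51 = 544.51 thousand (those not working and not actively searching are outside the labor force — including those who want a job but have given up searching).
Civilian working-age population = 1,522.24 + 544.51 = 2,066.75 thousand.
Unemployment rate = 69.79 / 1,522.24 = 4.58%.
Labor force participation rate = 1,522.24 / 2,066.75 = 73.65%.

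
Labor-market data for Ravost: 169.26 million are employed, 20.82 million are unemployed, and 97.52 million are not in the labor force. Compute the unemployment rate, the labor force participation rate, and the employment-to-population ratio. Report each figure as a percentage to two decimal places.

Labor force = employed + unemployed = 169.26 + 20.82 = 190.08 million.
Working-age population = 190.08 + 97.52 = 287.60 million.
Unemployment rate = 20.82 / 190.08 = 10.95%.
Labor force participation rate = 190.08 / 287.60 = 66.09%.
Employment-population ratio = 169.26 / 287.60 = 58.85%.

Unemployment rate ≈ 10.95%; labor force participation rate ≈ 66.09%; employment-population ratio ≈ 58.85%.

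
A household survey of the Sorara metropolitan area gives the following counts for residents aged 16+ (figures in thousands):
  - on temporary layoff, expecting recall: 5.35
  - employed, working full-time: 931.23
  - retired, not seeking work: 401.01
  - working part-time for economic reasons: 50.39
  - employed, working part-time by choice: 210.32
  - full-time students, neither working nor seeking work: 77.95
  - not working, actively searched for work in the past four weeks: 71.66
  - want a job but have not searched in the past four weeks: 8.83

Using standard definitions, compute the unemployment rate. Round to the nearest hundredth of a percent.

Unemployment rate ≈ 6.07%.

Employed = 931.23 + 50.39 + 210.32 = 1,191.94 thousand (anyone who worked, including part-time for economic reasons, counts as employed).
Unemployed = 5.35 + 71.66 = 77.01 thousand (jobless and actively searching, or on temporary layoff).
Labor force = 1,191.94 + 77.01 = 1,268.95 thousand.
Unemployment rate = 77.01 / 1,268.95 = 6.07%.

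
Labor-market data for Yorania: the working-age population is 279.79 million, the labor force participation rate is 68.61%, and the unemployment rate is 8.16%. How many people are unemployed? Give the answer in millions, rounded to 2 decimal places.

About 15.66 million are unemployed.

Labor force = 0.6861 × 279.79 = 191.96 million.
Unemployed = 0.0816 × 191.96 ≈ 15.66 million.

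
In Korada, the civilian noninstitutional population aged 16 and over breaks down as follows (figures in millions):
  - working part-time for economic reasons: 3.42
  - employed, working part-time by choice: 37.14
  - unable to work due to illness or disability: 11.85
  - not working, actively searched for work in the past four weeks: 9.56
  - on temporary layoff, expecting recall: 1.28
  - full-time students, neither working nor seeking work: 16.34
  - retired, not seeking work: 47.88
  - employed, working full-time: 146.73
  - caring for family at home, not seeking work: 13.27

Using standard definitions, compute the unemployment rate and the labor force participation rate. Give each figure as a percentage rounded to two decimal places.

Employed = 3.42 + 37.14 + 146.73 = 187.29 million (anyone who worked, including part-time for economic reasons, counts as employed).
Unemployed = 9.56 + 1.28 = 10.84 million (jobless and actively searching, or on temporary layoff).
Labor force = 187.29 + 10.84 = 198.13 million.
Not in labor force = 11.85 + 16.34 + 47.88 + 13.27 = 89.34 million (those not working and not actively searching are outside the labor force).
Civilian working-age population = 198.13 + 89.34 = 287.47 million.
Unemployment rate = 10.84 / 198.13 = 5.47%.
Labor force participation rate = 198.13 / 287.47 = 68.92%.

Unemployment rate ≈ 5.47%; labor force participation rate ≈ 68.92%.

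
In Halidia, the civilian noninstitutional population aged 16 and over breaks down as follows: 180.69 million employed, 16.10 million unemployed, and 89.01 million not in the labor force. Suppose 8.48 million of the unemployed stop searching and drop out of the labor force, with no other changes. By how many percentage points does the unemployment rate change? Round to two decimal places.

Initially, labor force = 180.69 + 16.10 = 196.79 million, so u = 16.10/196.79 = 8.18%.
After the change, unemployed and labor force both fall by 8.48 → E = 180.69, U = 7.62, labor force = 188.31 million.
New unemployment rate = 7.62 / 188.31 = 4.05%.
Change = 4.05% − 8.18% = −4.13 percentage points.

The unemployment rate changes by −4.13 percentage points.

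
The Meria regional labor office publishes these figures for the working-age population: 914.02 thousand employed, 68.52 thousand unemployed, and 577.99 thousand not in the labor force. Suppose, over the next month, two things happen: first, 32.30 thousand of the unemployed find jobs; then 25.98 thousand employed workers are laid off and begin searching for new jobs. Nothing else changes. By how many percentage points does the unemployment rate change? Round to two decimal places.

Initially, labor force = 914.02 + 68.52 = 982.54 thousand, so u = 68.52/982.54 = 6.97%.
After the first change, unemployed falls and employed rises by 32.30; labor force unchanged → E = 946.32, U = 36.22, labor force = 982.54 thousand.
After the second change, employed falls and unemployed rises by 25.98; labor force unchanged → E = 920.34, U = 62.20, labor force = 982.54 thousand.
New unemployment rate = 62.20 / 982.54 = 6.33%.
Change = 6.33% − 6.97% = −0.64 percentage points.

The unemployment rate changes by −0.64 percentage points.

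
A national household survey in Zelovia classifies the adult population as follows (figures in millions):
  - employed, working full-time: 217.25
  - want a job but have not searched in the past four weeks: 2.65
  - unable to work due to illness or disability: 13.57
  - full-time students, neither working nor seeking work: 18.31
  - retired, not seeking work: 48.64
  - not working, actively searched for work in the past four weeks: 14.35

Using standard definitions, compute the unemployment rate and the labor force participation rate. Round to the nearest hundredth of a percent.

Unemployment rate ≈ 6.20%; labor force participation rate ≈ 73.58%.

Employed = 217.25 million.
Unemployed = 14.35 million.
Labor force = 217.25 + 14.35 = 231.60 million.
Not in labor force = 2.65 + 13.57 + 18.31 + 48.64 = 83.17 million (those not working and not actively searching are outside the labor force — including those who want a job but have given up searching).
Civilian working-age population = 231.60 + 83.17 = 314.77 million.
Unemployment rate = 14.35 / 231.60 = 6.20%.
Labor force participation rate = 231.60 / 314.77 = 73.58%.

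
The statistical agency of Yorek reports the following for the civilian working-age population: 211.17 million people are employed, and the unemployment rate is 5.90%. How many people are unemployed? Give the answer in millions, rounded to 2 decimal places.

Let U be the number unemployed. The labor force is E + U, and U/(E+U) = 0.0590.
So U = 0.0590 × 211.17 / (1 − 0.0590) = 12.4590 / 0.9410 ≈ 13.24 million.

About 13.24 million are unemployed.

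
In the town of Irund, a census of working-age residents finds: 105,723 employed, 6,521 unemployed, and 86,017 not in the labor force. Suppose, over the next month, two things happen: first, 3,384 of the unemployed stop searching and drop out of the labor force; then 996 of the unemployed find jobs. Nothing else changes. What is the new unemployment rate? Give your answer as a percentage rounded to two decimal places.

Initially, labor force = 105,723 + 6,521 = 112,244, so u = 6,521/112,244 = 5.81%.
After the first change, unemployed and labor force both fall by 3,384 → E = 105,723, U = 3,137, labor force = 108,860.
After the second change, unemployed falls and employed rises by 996; labor force unchanged → E = 106,719, U = 2,141, labor force = 108,860.
New unemployment rate = 2,141 / 108,860 = 1.97%.

New unemployment rate ≈ 1.97%.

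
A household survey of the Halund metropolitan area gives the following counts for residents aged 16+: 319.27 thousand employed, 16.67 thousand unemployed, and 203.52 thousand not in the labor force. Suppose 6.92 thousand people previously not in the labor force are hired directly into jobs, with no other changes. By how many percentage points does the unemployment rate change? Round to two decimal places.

The unemployment rate changes by −0.10 percentage points.

Initially, labor force = 319.27 + 16.67 = 335.94 thousand, so u = 16.67/335.94 = 4.96%.
After the change, employed and labor force both rise by 6.92; unemployed unchanged → E = 326.19, U = 16.67, labor force = 342.86 thousand.
New unemployment rate = 16.67 / 342.86 = 4.86%.
Change = 4.86% − 4.96% = −0.10 percentage points.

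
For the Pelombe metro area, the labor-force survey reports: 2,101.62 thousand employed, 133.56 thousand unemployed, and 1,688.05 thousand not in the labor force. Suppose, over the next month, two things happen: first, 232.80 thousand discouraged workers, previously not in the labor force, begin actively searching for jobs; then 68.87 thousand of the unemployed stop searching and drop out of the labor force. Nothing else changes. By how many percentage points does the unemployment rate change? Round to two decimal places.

Initially, labor force = 2,101.62 + 133.56 = 2,235.18 thousand, so u = 133.56/2,235.18 = 5.98%.
After the first change, unemployed and labor force both rise by 232.80 → E = 2,101.62, U = 366.36, labor force = 2,467.98 thousand.
After the second change, unemployed and labor force both fall by 68.87 → E = 2,101.62, U = 297.49, labor force = 2,399.11 thousand.
New unemployment rate = 297.49 / 2,399.11 = 12.40%.
Change = 12.40% − 5.98% = +6.42 percentage points.

The unemployment rate changes by +6.42 percentage points.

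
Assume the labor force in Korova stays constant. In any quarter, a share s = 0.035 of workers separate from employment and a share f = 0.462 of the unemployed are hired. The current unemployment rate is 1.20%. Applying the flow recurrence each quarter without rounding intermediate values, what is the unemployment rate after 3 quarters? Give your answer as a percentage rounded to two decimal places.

With a fixed labor force, u_{t+1} = u_t + s·(1−u_t) − f·u_t = u_t·(1−s−f) + s.
Here 1−s−f = 0.503 and s = 0.035.
u_1 = 0.012000 × 0.503 + 0.035 = 0.041036.
u_2 = 0.041036 × 0.503 + 0.035 = 0.055641.
u_3 = 0.055641 × 0.503 + 0.035 = 0.062987.

Unemployment rate after three quarters ≈ 6.30%.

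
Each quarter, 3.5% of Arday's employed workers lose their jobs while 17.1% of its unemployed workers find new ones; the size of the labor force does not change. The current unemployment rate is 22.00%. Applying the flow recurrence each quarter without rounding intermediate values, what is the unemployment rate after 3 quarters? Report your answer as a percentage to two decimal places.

With a fixed labor force, u_{t+1} = u_t + s·(1−u_t) − f·u_t = u_t·(1−s−f) + s.
Here 1−s−f = 0.794 and s = 0.035.
u_1 = 0.220000 × 0.794 + 0.035 = 0.209680.
u_2 = 0.209680 × 0.794 + 0.035 = 0.201486.
u_3 = 0.201486 × 0.794 + 0.035 = 0.194980.

Unemployment rate after three quarters ≈ 19.50%.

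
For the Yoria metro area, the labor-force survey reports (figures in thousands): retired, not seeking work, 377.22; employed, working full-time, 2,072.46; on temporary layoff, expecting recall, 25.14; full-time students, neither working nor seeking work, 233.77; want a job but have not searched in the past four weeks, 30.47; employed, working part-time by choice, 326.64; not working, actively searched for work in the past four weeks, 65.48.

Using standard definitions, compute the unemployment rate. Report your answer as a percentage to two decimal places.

Employed = 2,072.46 + 326.64 = 2,399.10 thousand.
Unemployed = 25.14 + 65.48 = 90.62 thousand (jobless and actively searching, or on temporary layoff).
Labor force = 2,399.10 + 90.62 = 2,489.72 thousand.
Unemployment rate = 90.62 / 2,489.72 = 3.64%.

Unemployment rate ≈ 3.64%.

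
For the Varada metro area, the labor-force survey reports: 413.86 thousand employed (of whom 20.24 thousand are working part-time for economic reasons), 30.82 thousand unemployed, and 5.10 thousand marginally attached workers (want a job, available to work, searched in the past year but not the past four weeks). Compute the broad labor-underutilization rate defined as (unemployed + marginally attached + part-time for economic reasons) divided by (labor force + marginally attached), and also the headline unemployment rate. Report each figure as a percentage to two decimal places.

Broad underutilization rate ≈ 12.49%; headline unemployment rate ≈ 6.93%.

Labor force = 413.86 + 30.82 = 444.68 thousand.
Numerator = 30.82 + 5.10 + 20.24 = 56.16 thousand.
Denominator = 444.68 + 5.10 = 449.78 thousand.
Broad rate = 56.16 / 449.78 = 12.49%.
Headline unemployment rate = 30.82 / 444.68 = 6.93%.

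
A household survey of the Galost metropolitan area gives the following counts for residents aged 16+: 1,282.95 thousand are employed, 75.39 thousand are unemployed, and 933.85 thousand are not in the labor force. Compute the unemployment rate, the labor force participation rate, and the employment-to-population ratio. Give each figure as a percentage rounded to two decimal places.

Unemployment rate ≈ 5.55%; labor force participation rate ≈ 59.26%; employment-population ratio ≈ 55.97%.

Labor force = employed + unemployed = 1,282.95 + 75.39 = 1,358.34 thousand.
Working-age population = 1,358.34 + 933.85 = 2,292.19 thousand.
Unemployment rate = 75.39 / 1,358.34 = 5.55%.
Labor force participation rate = 1,358.34 / 2,292.19 = 59.26%.
Employment-population ratio = 1,282.95 / 2,292.19 = 55.97%.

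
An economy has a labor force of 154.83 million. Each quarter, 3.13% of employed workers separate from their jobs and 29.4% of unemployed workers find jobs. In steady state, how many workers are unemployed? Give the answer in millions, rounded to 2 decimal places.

About 14.90 million are unemployed in steady state.

Steady-state unemployment rate u* = s/(s+f) = 3.13/(3.13+29.4) = 0.096219.
Unemployed = u* × labor force = 0.096219 × 154.83 ≈ 14.90 million.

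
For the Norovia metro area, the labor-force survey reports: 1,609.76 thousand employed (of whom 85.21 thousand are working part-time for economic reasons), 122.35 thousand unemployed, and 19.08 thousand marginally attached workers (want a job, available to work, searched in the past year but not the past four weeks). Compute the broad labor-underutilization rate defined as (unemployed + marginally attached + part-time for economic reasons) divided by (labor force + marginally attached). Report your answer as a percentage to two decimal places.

Labor force = 1,609.76 + 122.35 = 1,732.11 thousand.
Numerator = 122.35 + 19.08 + 85.21 = 226.64 thousand.
Denominator = 1,732.11 + 19.08 = 1,751.19 thousand.
Broad rate = 226.64 / 1,751.19 = 12.94%.

Broad underutilization rate ≈ 12.94%.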